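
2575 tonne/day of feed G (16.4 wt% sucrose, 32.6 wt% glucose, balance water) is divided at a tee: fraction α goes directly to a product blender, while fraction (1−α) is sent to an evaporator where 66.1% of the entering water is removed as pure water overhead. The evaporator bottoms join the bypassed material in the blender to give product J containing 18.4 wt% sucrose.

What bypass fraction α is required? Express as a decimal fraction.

All 2575×0.164 = 422.3 tonne/day of sucrose reaches J, so J = 422.3/0.184 = 2295.1 tonne/day and vapour = 279.89 tonne/day.
The evaporator receives (1−α)·2575 of feed at 0.510 water and removes 0.661 of that water:
0.661×0.510×(1−α)×2575 = 279.89
(1−α) = 279.89/868.06 = 0.3224;  α = 0.6776.

0.678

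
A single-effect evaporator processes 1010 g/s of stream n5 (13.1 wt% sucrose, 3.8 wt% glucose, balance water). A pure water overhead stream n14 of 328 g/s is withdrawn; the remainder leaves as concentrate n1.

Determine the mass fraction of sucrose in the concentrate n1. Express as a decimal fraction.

sucrose is not removed: 1010×0.131 = 132.31 g/s of sucrose enters n1.
Concentrate = 1010 − 328 = 682 g/s.
Mass fraction = 132.31/682 = 0.1940.

0.1940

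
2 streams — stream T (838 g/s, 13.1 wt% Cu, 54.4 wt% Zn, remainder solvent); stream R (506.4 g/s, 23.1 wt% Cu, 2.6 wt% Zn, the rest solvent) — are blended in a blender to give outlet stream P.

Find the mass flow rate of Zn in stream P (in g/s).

Zn out = Zn in = 838×0.544 + 506.4×0.026 = 469.04 g/s.

469 g/s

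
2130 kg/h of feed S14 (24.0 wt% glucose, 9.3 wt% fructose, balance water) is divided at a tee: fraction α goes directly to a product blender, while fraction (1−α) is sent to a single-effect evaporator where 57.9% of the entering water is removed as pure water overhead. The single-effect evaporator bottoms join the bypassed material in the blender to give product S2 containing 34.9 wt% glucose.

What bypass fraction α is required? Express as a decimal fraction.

All 2130×0.240 = 511.2 kg/h of glucose reaches S2, so S2 = 511.2/0.349 = 1464.8 kg/h and vapour = 665.24 kg/h.
The evaporator receives (1−α)·2130 of feed at 0.667 water and removes 0.579 of that water:
0.579×0.667×(1−α)×2130 = 665.24
(1−α) = 665.24/822.59 = 0.8087;  α = 0.1913.

0.191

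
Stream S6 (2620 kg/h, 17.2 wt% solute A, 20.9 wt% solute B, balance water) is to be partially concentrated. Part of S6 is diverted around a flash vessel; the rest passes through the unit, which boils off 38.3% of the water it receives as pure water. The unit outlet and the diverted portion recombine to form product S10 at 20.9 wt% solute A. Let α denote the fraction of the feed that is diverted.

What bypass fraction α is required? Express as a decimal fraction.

0.253

All 2620×0.172 = 450.64 kg/h of solute A reaches S10, so S10 = 450.64/0.209 = 2156.2 kg/h and vapour = 463.83 kg/h.
The evaporator receives (1−α)·2620 of feed at 0.619 water and removes 0.383 of that water:
0.383×0.619×(1−α)×2620 = 463.83
(1−α) = 463.83/621.14 = 0.7467;  α = 0.2533.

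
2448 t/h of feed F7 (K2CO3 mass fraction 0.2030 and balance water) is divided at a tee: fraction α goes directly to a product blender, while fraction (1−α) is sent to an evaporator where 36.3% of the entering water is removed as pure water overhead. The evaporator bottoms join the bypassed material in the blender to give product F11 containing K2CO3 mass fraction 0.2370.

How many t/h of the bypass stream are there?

1234 t/h

All 2448×0.203 = 496.94 t/h of K2CO3 reaches F11, so F11 = 496.94/0.237 = 2096.8 t/h and vapour = 351.19 t/h.
The evaporator receives (1−α)·2448 of feed at 0.797 water and removes 0.363 of that water:
0.363×0.797×(1−α)×2448 = 351.19
(1−α) = 351.19/708.23 = 0.4959;  α = 0.5041.
Bypass flow = 0.5041×2448 = 1234.1 t/h.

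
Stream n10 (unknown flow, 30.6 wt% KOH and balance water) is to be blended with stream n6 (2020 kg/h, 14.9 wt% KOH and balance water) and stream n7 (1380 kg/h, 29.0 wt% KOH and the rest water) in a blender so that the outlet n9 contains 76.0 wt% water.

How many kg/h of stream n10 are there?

Let n10 be the unknown flow. Total out = 3400 + n10.
water balance: 2698.8 + 0.694·n10 = 0.760·(3400 + n10)
(0.694 − 0.760)·n10 = 0.760×3400 − 2698.8 = -114.82
n10 = -114.82 / -0.066 = 1739.7 kg/h

1740 kg/h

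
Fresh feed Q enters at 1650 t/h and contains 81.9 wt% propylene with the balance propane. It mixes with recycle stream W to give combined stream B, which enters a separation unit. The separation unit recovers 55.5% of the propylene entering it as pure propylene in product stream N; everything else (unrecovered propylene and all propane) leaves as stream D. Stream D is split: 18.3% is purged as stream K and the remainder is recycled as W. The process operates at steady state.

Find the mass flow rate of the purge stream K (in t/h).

471.6 t/h

propane enters only via Q and leaves only via the purge: 1650×0.181 = 0.183×(propane in D), and the separation unit passes all propane, so propane in B = propane in D = 1632 t/h.
propylene in B: m_A = 1650×0.819 + (1−0.183)·(1−0.555)·m_A, so m_A = 1351.3/0.6364 = 2123.3 t/h.
D = (1−0.555)×2123.3 + 1632 = 2576.8 t/h.
Purge K = 0.183×2576.8 = 471.56 t/h.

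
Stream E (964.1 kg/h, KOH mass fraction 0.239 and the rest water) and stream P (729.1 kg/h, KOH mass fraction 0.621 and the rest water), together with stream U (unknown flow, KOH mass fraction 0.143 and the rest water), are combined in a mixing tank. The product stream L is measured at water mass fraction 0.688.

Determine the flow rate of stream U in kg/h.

916.6 kg/h

Let U be the unknown flow. Total out = 1693.2 + U.
water balance: 1010 + 0.857·U = 0.688·(1693.2 + U)
(0.857 − 0.688)·U = 0.688×1693.2 − 1010 = 154.91
U = 154.91 / 0.169 = 916.64 kg/h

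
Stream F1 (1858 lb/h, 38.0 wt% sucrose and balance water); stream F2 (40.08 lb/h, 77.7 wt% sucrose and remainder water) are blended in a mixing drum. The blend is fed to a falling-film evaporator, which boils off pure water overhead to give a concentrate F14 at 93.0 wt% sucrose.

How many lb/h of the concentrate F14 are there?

792.7 lb/h

sucrose entering = 1858×0.380 + 40.08×0.777 = 737.18 lb/h.
All sucrose reports to F14, so F14 = 737.18/0.930 = 792.67 lb/h.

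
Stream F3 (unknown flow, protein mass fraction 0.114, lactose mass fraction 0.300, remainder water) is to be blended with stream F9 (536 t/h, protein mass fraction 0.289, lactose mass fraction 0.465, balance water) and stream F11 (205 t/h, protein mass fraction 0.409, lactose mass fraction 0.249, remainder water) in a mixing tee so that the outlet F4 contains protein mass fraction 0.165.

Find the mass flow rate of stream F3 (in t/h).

Let F3 be the unknown flow. Total out = 741 + F3.
protein balance: 238.75 + 0.114·F3 = 0.165·(741 + F3)
(0.114 − 0.165)·F3 = 0.165×741 − 238.75 = -116.48
F3 = -116.48 / -0.051 = 2284 t/h

2284 t/h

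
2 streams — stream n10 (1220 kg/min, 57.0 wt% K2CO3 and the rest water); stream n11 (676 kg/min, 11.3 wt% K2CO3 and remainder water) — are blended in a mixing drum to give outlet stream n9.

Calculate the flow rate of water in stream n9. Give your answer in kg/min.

1124 kg/min

water out = water in = 1220×0.430 + 676×0.887 = 1124.2 kg/min.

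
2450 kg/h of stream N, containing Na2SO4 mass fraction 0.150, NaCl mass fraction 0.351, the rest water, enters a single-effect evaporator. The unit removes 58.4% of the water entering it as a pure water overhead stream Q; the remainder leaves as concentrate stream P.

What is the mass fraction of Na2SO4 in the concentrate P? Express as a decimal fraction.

0.212

Na2SO4 is not removed: 2450×0.150 = 367.5 kg/h of Na2SO4 enters P.
water entering = 2450×0.499 = 1222.5 kg/h; overhead removed = 0.584×1222.5 = 713.97 kg/h.
Concentrate = 2450 − 713.97 = 1736 kg/h.
Mass fraction = 367.5/1736 = 0.212.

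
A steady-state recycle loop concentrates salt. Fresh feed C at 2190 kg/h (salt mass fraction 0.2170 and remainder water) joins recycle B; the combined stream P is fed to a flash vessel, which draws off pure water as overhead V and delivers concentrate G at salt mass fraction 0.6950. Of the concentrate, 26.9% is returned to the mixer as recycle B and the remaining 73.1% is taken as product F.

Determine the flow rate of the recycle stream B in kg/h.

251.6 kg/h

Overall salt balance (none leaves overhead): salt in fresh feed = salt in product, i.e. 2190×0.217 = (1−0.269)·G·0.695.
G = 475.23/(0.695×0.731) = 935.41 kg/h.
Recycle B = 0.269×935.41 = 251.63 kg/h.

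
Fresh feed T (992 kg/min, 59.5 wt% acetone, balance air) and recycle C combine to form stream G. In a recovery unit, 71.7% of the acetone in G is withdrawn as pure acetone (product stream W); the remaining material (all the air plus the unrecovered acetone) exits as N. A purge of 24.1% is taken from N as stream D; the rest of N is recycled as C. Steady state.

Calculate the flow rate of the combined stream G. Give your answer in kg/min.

air enters only via T and leaves only via the purge: 992×0.405 = 0.241×(air in N), and the recovery unit passes all air, so air in G = air in N = 1667.1 kg/min.
acetone in G: m_A = 992×0.595 + (1−0.241)·(1−0.717)·m_A, so m_A = 590.24/0.7852 = 751.7 kg/min.
G = 751.7 + 1667.1 = 2418.8 kg/min.

2419 kg/min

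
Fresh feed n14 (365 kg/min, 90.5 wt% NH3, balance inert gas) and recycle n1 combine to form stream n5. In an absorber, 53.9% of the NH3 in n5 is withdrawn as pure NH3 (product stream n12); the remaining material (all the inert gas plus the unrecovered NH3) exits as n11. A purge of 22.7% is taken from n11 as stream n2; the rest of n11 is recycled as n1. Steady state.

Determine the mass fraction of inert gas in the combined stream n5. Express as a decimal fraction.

inert gas enters only via n14 and leaves only via the purge: 365×0.095 = 0.227×(inert gas in n11), and the absorber passes all inert gas, so inert gas in n5 = inert gas in n11 = 152.75 kg/min.
NH3 in n5: m_A = 365×0.905 + (1−0.227)·(1−0.539)·m_A, so m_A = 330.32/0.6436 = 513.21 kg/min.
n5 = 513.21 + 152.75 = 665.96 kg/min.
inert gas fraction in n5 = 152.75/665.96 = 0.229.

0.229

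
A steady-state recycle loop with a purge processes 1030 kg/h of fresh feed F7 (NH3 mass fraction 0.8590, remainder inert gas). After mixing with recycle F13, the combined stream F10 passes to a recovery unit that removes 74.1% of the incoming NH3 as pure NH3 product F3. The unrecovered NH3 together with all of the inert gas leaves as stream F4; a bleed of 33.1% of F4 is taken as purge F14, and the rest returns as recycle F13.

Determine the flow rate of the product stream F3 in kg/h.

793 kg/h

NH3 in F10: m_A = 1030×0.859 + (1−0.331)·(1−0.741)·m_A, so m_A = 884.77/0.8267 = 1070.2 kg/h.
Product F3 = 0.741×1070.2 = 793.02 kg/h.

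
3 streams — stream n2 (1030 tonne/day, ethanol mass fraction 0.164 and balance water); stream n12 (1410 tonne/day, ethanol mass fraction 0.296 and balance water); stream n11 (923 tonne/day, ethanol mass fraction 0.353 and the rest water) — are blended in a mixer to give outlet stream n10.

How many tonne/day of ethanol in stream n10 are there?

ethanol out = ethanol in = 1030×0.164 + 1410×0.296 + 923×0.353 = 912.1 tonne/day.

912.1 tonne/day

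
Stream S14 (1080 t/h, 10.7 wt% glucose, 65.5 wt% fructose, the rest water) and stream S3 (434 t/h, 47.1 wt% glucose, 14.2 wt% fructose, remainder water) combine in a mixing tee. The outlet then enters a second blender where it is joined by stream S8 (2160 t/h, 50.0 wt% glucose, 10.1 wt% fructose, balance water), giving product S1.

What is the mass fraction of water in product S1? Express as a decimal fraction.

0.3503

Overall, product flow = 3674 t/h.
water in = 1080×0.238 + 434×0.387 + 2160×0.399 = 1286.8 t/h.
water fraction in S1 = 0.3503.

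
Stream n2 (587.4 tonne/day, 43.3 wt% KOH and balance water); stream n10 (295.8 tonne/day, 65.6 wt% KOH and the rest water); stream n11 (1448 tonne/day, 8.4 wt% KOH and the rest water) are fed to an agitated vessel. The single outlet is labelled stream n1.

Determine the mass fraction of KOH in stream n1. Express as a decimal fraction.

Total flow out = 587.4 + 295.8 + 1448 = 2331.2 tonne/day.
KOH in = 587.4×0.433 + 295.8×0.656 + 1448×0.084 = 570.02 tonne/day.
KOH mass fraction in n1 = 570.02/2331.2 = 0.2445.

0.2445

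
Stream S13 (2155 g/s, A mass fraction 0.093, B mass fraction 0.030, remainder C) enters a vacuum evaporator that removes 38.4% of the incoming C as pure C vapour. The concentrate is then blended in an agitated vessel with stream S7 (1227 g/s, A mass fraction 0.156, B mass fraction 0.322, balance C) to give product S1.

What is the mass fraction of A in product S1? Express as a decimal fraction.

0.148

Vapour removed = 0.384×0.877×2155 = 725.74 g/s; concentrate = 1429.3 g/s.
A reaching the mixer = 200.41 (from concentrate) + 1227×0.156 = 391.83 g/s.
Product flow = 1429.3 + 1227 = 2656.3 g/s; A fraction = 0.148.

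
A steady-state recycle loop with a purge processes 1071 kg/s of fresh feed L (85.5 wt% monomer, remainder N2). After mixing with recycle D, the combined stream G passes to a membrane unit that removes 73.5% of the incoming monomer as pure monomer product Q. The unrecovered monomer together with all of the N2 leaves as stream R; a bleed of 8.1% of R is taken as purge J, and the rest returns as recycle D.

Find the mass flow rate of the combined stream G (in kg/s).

N2 enters only via L and leaves only via the purge: 1071×0.145 = 0.081×(N2 in R), and the membrane unit passes all N2, so N2 in G = N2 in R = 1917.2 kg/s.
monomer in G: m_A = 1071×0.855 + (1−0.081)·(1−0.735)·m_A, so m_A = 915.7/0.7565 = 1210.5 kg/s.
G = 1210.5 + 1917.2 = 3127.7 kg/s.

3128 kg/s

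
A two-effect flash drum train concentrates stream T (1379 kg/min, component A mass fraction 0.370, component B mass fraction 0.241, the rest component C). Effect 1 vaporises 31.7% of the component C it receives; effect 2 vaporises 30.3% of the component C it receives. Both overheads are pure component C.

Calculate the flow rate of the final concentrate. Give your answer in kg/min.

1098 kg/min

component C in feed = 1379×0.389 = 536.43 kg/min.
After stage 1: component C left = (1−0.317)×536.43 = 366.38; stream total = 1209 kg/min.
After stage 2: component C left = (1−0.303)×366.38 = 255.37; final concentrate = 1097.9 kg/min.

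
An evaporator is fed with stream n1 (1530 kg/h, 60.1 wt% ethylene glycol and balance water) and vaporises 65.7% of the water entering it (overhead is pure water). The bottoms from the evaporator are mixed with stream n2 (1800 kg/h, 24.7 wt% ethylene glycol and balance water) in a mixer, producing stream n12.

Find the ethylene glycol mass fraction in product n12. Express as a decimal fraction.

Vapour removed = 0.657×0.399×1530 = 401.08 kg/h; concentrate = 1128.9 kg/h.
ethylene glycol reaching the mixer = 919.53 (from concentrate) + 1800×0.247 = 1364.1 kg/h.
Product flow = 1128.9 + 1800 = 2928.9 kg/h; ethylene glycol fraction = 0.466.

0.466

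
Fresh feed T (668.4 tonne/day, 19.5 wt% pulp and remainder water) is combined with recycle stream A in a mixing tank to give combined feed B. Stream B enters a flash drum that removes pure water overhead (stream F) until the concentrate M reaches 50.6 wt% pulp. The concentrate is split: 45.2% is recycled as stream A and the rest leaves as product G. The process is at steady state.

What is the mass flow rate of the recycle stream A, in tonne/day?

Overall pulp balance (none leaves overhead): pulp in fresh feed = pulp in product, i.e. 668.4×0.195 = (1−0.452)·M·0.506.
M = 130.34/(0.506×0.548) = 470.05 tonne/day.
Recycle A = 0.452×470.05 = 212.46 tonne/day.

212.5 tonne/day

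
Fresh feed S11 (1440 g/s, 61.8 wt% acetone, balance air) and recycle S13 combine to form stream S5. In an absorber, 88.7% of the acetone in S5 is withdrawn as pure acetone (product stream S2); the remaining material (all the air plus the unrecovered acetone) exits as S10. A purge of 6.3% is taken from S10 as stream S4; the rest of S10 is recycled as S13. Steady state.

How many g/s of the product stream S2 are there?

acetone in S5: m_A = 1440×0.618 + (1−0.063)·(1−0.887)·m_A, so m_A = 889.92/0.8941 = 995.3 g/s.
Product S2 = 0.887×995.3 = 882.83 g/s.

882.8 g/s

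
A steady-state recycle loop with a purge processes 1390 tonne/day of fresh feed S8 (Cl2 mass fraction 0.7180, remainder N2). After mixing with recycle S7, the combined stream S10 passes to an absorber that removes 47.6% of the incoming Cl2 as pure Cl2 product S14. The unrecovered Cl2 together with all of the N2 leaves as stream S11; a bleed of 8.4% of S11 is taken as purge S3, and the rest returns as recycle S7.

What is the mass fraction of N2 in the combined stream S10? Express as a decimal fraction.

N2 enters only via S8 and leaves only via the purge: 1390×0.282 = 0.084×(N2 in S11), and the absorber passes all N2, so N2 in S10 = N2 in S11 = 4666.4 tonne/day.
Cl2 in S10: m_A = 1390×0.718 + (1−0.084)·(1−0.476)·m_A, so m_A = 998.02/0.5200 = 1919.2 tonne/day.
S10 = 1919.2 + 4666.4 = 6585.6 tonne/day.
N2 fraction in S10 = 4666.4/6585.6 = 0.7086.

0.7086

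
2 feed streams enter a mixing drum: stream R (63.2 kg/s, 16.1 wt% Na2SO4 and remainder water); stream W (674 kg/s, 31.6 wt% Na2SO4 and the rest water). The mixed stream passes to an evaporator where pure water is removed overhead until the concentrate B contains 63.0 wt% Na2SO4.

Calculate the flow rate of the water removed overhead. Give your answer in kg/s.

Na2SO4 entering = 63.2×0.161 + 674×0.316 = 223.16 kg/s.
All Na2SO4 reports to B, so B = 223.16/0.630 = 354.22 kg/s.
Total feed = 737.2 kg/s; overhead = 737.2 − 354.22 = 382.98 kg/s.

383 kg/s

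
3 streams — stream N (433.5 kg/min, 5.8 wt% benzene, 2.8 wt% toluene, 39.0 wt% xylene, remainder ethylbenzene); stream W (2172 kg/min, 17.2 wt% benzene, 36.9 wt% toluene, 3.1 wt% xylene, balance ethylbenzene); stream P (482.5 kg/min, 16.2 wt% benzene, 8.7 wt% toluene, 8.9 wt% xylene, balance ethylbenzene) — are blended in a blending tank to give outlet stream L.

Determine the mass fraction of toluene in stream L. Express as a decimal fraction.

0.2771

Total flow out = 433.5 + 2172 + 482.5 = 3088 kg/min.
toluene in = 433.5×0.028 + 2172×0.369 + 482.5×0.087 = 855.58 kg/min.
toluene mass fraction in L = 855.58/3088 = 0.2771.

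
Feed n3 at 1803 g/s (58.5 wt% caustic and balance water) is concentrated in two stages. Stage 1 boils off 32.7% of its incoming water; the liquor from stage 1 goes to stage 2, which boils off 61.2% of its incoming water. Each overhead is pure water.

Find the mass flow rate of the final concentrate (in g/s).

water in feed = 1803×0.415 = 748.25 g/s.
After stage 1: water left = (1−0.327)×748.25 = 503.57; stream total = 1558.3 g/s.
After stage 2: water left = (1−0.612)×503.57 = 195.38; final concentrate = 1250.1 g/s.

1250 g/s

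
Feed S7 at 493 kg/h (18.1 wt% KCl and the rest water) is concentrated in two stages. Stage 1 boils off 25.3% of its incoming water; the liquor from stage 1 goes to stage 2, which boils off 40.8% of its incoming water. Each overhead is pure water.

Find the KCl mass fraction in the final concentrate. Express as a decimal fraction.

water in feed = 493×0.819 = 403.77 kg/h.
After stage 1: water left = (1−0.253)×403.77 = 301.61; stream total = 390.85 kg/h.
After stage 2: water left = (1−0.408)×301.61 = 178.56; final concentrate = 267.79 kg/h.
KCl fraction = 89.233/267.79 = 0.333.

0.333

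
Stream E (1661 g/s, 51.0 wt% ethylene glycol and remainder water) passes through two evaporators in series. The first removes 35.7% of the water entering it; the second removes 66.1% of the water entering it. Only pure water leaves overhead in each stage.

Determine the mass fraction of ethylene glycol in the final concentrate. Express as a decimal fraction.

water in feed = 1661×0.490 = 813.89 g/s.
After stage 1: water left = (1−0.357)×813.89 = 523.33; stream total = 1370.4 g/s.
After stage 2: water left = (1−0.661)×523.33 = 177.41; final concentrate = 1024.5 g/s.
ethylene glycol fraction = 847.11/1024.5 = 0.8268.

0.8268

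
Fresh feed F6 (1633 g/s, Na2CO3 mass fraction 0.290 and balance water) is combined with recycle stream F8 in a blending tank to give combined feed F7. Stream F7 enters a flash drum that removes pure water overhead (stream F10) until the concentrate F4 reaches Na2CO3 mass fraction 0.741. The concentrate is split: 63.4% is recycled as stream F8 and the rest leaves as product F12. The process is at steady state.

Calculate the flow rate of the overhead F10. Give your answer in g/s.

Overall Na2CO3 balance (none leaves overhead): Na2CO3 in fresh feed = Na2CO3 in product, i.e. 1633×0.290 = (1−0.634)·F4·0.741.
F4 = 473.57/(0.741×0.366) = 1746.2 g/s.
Recycle F8 = 0.634×1746.2 = 1107.1 g/s.
Combined feed F7 = 1633 + 1107.1 = 2740.1 g/s.
Overhead F10 = F7 − F4 = 2740.1 − 1746.2 = 993.9 g/s.

993.9 g/s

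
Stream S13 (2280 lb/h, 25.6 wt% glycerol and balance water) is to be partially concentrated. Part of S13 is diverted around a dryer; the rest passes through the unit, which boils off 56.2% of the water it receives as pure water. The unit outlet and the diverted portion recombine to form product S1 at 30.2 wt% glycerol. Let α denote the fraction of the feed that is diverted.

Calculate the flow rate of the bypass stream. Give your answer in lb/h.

1449 lb/h

All 2280×0.256 = 583.68 lb/h of glycerol reaches S1, so S1 = 583.68/0.302 = 1932.7 lb/h and vapour = 347.28 lb/h.
The evaporator receives (1−α)·2280 of feed at 0.744 water and removes 0.562 of that water:
0.562×0.744×(1−α)×2280 = 347.28
(1−α) = 347.28/953.33 = 0.3643;  α = 0.6357.
Bypass flow = 0.6357×2280 = 1449.4 lb/h.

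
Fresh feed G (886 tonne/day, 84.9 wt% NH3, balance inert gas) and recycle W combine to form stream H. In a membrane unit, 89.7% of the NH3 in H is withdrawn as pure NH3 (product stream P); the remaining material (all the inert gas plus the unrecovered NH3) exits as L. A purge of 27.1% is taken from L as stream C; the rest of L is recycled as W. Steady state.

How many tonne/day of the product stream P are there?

NH3 in H: m_A = 886×0.849 + (1−0.271)·(1−0.897)·m_A, so m_A = 752.21/0.9249 = 813.28 tonne/day.
Product P = 0.897×813.28 = 729.51 tonne/day.

729.5 tonne/day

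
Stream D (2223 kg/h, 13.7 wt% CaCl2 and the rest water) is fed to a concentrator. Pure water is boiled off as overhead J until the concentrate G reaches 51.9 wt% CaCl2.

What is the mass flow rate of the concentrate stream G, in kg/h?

586.8 kg/h

CaCl2 is conserved: 2223×0.137 = 304.55 kg/h all reports to the concentrate.
Concentrate = 304.55/(target fraction) = 586.8 kg/h.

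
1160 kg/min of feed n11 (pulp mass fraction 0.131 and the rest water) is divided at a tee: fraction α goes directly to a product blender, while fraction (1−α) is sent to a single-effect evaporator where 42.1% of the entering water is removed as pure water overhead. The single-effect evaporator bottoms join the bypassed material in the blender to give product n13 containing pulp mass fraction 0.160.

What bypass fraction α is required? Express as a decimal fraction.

All 1160×0.131 = 151.96 kg/min of pulp reaches n13, so n13 = 151.96/0.160 = 949.75 kg/min and vapour = 210.25 kg/min.
The evaporator receives (1−α)·1160 of feed at 0.869 water and removes 0.421 of that water:
0.421×0.869×(1−α)×1160 = 210.25
(1−α) = 210.25/424.38 = 0.4954;  α = 0.5046.

0.505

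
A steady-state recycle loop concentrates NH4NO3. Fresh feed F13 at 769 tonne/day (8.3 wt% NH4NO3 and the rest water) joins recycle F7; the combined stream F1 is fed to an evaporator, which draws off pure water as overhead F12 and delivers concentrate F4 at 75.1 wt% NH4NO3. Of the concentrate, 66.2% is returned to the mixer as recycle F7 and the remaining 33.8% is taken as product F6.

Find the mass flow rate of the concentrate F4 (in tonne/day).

251.4 tonne/day

Overall NH4NO3 balance (none leaves overhead): NH4NO3 in fresh feed = NH4NO3 in product, i.e. 769×0.083 = (1−0.662)·F4·0.751.
F4 = 63.827/(0.751×0.338) = 251.45 tonne/day.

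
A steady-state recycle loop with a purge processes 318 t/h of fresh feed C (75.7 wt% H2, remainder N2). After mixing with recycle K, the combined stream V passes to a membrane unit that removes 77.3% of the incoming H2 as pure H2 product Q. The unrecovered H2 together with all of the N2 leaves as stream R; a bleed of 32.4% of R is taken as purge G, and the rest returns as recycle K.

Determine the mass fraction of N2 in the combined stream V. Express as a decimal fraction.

0.4561

N2 enters only via C and leaves only via the purge: 318×0.243 = 0.324×(N2 in R), and the membrane unit passes all N2, so N2 in V = N2 in R = 238.5 t/h.
H2 in V: m_A = 318×0.757 + (1−0.324)·(1−0.773)·m_A, so m_A = 240.73/0.8465 = 284.36 t/h.
V = 284.36 + 238.5 = 522.86 t/h.
N2 fraction in V = 238.5/522.86 = 0.4561.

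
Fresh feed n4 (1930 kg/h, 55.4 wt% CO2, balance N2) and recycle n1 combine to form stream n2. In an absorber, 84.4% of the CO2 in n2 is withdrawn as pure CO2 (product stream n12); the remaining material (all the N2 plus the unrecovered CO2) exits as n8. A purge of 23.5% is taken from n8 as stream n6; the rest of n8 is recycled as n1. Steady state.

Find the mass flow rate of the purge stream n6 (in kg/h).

N2 enters only via n4 and leaves only via the purge: 1930×0.446 = 0.235×(N2 in n8), and the absorber passes all N2, so N2 in n2 = N2 in n8 = 3662.9 kg/h.
CO2 in n2: m_A = 1930×0.554 + (1−0.235)·(1−0.844)·m_A, so m_A = 1069.2/0.8807 = 1214.1 kg/h.
n8 = (1−0.844)×1214.1 + 3662.9 = 3852.3 kg/h.
Purge n6 = 0.235×3852.3 = 905.29 kg/h.

905.3 kg/h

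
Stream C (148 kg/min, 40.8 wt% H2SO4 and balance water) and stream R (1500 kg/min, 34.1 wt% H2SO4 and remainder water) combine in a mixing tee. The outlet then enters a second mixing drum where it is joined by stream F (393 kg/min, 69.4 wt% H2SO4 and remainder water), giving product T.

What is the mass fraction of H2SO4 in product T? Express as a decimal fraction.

0.4138

Overall, product flow = 2041 kg/min.
H2SO4 in = 148×0.408 + 1500×0.341 + 393×0.694 = 844.63 kg/min.
H2SO4 fraction in T = 0.4138.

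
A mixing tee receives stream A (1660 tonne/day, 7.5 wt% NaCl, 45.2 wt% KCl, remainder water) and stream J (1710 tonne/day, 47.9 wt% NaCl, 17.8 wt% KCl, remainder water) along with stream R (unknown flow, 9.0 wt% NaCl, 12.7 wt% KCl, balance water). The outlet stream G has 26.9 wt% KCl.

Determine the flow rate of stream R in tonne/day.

1043 tonne/day

Let R be the unknown flow. Total out = 3370 + R.
KCl balance: 1054.7 + 0.127·R = 0.269·(3370 + R)
(0.127 − 0.269)·R = 0.269×3370 − 1054.7 = -148.17
R = -148.17 / -0.142 = 1043.5 tonne/day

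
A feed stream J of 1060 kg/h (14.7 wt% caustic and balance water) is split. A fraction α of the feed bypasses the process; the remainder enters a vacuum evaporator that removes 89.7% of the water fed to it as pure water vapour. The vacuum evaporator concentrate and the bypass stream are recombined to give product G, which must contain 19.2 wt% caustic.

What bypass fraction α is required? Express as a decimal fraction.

All 1060×0.147 = 155.82 kg/h of caustic reaches G, so G = 155.82/0.192 = 811.56 kg/h and vapour = 248.44 kg/h.
The evaporator receives (1−α)·1060 of feed at 0.853 water and removes 0.897 of that water:
0.897×0.853×(1−α)×1060 = 248.44
(1−α) = 248.44/811.05 = 0.3063;  α = 0.6937.

0.694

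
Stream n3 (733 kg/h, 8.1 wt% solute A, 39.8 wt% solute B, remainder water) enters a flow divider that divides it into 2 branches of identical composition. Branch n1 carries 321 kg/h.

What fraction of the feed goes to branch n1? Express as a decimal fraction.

Fraction to n1 = 321/733 = 0.4379.

0.438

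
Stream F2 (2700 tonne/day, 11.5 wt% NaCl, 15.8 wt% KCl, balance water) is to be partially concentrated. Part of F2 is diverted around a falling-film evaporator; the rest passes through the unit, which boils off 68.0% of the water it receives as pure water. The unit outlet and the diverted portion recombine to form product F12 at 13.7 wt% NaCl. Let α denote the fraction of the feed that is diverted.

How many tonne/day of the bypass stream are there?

All 2700×0.115 = 310.5 tonne/day of NaCl reaches F12, so F12 = 310.5/0.137 = 2266.4 tonne/day and vapour = 433.58 tonne/day.
The evaporator receives (1−α)·2700 of feed at 0.727 water and removes 0.680 of that water:
0.680×0.727×(1−α)×2700 = 433.58
(1−α) = 433.58/1334.8 = 0.3248;  α = 0.6752.
Bypass flow = 0.6752×2700 = 1823 tonne/day.

1823 tonne/day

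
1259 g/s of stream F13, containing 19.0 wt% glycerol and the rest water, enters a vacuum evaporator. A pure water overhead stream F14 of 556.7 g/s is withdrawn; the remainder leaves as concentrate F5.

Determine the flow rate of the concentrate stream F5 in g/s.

702.3 g/s

Concentrate = 1259 − 556.7 = 702.3 g/s.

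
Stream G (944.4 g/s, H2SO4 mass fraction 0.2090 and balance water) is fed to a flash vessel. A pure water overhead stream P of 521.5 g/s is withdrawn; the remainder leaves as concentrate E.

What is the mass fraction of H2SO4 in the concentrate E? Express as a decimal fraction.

0.4667

H2SO4 is not removed: 944.4×0.209 = 197.38 g/s of H2SO4 enters E.
Concentrate = 944.4 − 521.5 = 422.9 g/s.
Mass fraction = 197.38/422.9 = 0.4667.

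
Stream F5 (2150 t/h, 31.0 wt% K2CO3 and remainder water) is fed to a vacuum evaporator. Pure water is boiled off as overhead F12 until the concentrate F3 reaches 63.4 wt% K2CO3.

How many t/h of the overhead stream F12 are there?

1099 t/h

K2CO3 is conserved: 2150×0.310 = 666.5 t/h all reports to the concentrate.
Concentrate = 666.5/(target fraction) = 1051.3 t/h.
Overhead = 2150 − 1051.3 = 1098.7 t/h.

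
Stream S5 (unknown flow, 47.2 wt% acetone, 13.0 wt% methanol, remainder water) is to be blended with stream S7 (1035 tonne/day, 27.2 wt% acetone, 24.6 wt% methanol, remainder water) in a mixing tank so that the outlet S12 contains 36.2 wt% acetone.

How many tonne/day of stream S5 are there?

846.8 tonne/day

Let S5 be the unknown flow. Total out = 1035 + S5.
acetone balance: 281.52 + 0.472·S5 = 0.362·(1035 + S5)
(0.472 − 0.362)·S5 = 0.362×1035 − 281.52 = 93.15
S5 = 93.15 / 0.110 = 846.82 tonne/day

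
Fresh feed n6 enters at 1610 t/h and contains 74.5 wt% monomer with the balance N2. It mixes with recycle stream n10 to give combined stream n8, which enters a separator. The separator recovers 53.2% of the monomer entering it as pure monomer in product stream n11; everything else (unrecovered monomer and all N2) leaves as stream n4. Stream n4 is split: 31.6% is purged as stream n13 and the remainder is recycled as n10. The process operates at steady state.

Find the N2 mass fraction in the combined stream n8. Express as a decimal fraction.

N2 enters only via n6 and leaves only via the purge: 1610×0.255 = 0.316×(N2 in n4), and the separator passes all N2, so N2 in n8 = N2 in n4 = 1299.2 t/h.
monomer in n8: m_A = 1610×0.745 + (1−0.316)·(1−0.532)·m_A, so m_A = 1199.5/0.6799 = 1764.2 t/h.
n8 = 1764.2 + 1299.2 = 3063.4 t/h.
N2 fraction in n8 = 1299.2/3063.4 = 0.424.

0.424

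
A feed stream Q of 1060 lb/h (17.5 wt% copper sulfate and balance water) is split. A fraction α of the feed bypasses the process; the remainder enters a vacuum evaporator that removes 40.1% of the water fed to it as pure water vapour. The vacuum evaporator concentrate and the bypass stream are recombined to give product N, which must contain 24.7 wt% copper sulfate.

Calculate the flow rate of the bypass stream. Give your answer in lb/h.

All 1060×0.175 = 185.5 lb/h of copper sulfate reaches N, so N = 185.5/0.247 = 751.01 lb/h and vapour = 308.99 lb/h.
The evaporator receives (1−α)·1060 of feed at 0.825 water and removes 0.401 of that water:
0.401×0.825×(1−α)×1060 = 308.99
(1−α) = 308.99/350.67 = 0.8811;  α = 0.1189.
Bypass flow = 0.1189×1060 = 126.01 lb/h.

126 lb/h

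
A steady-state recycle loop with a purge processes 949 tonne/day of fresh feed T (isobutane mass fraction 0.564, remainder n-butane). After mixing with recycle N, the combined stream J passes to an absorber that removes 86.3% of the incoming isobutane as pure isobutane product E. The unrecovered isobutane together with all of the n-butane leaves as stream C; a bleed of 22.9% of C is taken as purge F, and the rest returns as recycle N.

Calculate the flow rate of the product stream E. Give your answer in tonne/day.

516.5 tonne/day

isobutane in J: m_A = 949×0.564 + (1−0.229)·(1−0.863)·m_A, so m_A = 535.24/0.8944 = 598.45 tonne/day.
Product E = 0.863×598.45 = 516.46 tonne/day.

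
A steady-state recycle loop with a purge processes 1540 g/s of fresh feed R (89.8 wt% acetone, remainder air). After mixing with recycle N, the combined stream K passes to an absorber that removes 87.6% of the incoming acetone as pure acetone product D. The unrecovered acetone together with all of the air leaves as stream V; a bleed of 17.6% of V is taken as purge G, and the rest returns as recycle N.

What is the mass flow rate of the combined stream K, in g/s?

2433 g/s

air enters only via R and leaves only via the purge: 1540×0.102 = 0.176×(air in V), and the absorber passes all air, so air in K = air in V = 892.5 g/s.
acetone in K: m_A = 1540×0.898 + (1−0.176)·(1−0.876)·m_A, so m_A = 1382.9/0.8978 = 1540.3 g/s.
K = 1540.3 + 892.5 = 2432.8 g/s.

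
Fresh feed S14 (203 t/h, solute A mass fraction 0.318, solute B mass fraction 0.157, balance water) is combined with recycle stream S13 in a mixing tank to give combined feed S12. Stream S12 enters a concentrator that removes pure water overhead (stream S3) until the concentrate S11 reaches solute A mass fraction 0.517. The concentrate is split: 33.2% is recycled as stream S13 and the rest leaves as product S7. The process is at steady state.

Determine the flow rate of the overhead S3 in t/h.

78.14 t/h

Overall solute A balance (none leaves overhead): solute A in fresh feed = solute A in product, i.e. 203×0.318 = (1−0.332)·S11·0.517.
S11 = 64.554/(0.517×0.668) = 186.92 t/h.
Recycle S13 = 0.332×186.92 = 62.057 t/h.
Combined feed S12 = 203 + 62.057 = 265.06 t/h.
Overhead S3 = S12 − S11 = 265.06 − 186.92 = 78.137 t/h.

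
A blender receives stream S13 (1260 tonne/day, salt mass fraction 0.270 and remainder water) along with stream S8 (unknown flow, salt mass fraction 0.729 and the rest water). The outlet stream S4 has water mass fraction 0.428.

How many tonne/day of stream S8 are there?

Let S8 be the unknown flow. Total out = 1260 + S8.
water balance: 919.8 + 0.271·S8 = 0.428·(1260 + S8)
(0.271 − 0.428)·S8 = 0.428×1260 − 919.8 = -380.52
S8 = -380.52 / -0.157 = 2423.7 tonne/day

2424 tonne/day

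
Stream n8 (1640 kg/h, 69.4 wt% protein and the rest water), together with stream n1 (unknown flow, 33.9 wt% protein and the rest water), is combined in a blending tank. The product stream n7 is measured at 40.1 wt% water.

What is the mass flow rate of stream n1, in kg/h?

Let n1 be the unknown flow. Total out = 1640 + n1.
water balance: 501.84 + 0.661·n1 = 0.401·(1640 + n1)
(0.661 − 0.401)·n1 = 0.401×1640 − 501.84 = 155.8
n1 = 155.8 / 0.260 = 599.23 kg/h

599.2 kg/h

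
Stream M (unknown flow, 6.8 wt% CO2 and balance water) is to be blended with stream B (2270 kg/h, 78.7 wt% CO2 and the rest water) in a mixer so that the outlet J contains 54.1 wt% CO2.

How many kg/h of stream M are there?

Let M be the unknown flow. Total out = 2270 + M.
CO2 balance: 1786.5 + 0.068·M = 0.541·(2270 + M)
(0.068 − 0.541)·M = 0.541×2270 − 1786.5 = -558.42
M = -558.42 / -0.473 = 1180.6 kg/h

1181 kg/h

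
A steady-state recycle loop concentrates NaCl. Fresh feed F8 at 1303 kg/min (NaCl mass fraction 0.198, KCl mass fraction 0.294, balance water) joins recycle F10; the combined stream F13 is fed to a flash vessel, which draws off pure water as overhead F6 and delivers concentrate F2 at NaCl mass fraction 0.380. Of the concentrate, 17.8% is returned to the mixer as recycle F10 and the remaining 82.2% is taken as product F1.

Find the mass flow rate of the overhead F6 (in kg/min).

624.1 kg/min

Overall NaCl balance (none leaves overhead): NaCl in fresh feed = NaCl in product, i.e. 1303×0.198 = (1−0.178)·F2·0.380.
F2 = 257.99/(0.380×0.822) = 825.95 kg/min.
Recycle F10 = 0.178×825.95 = 147.02 kg/min.
Combined feed F13 = 1303 + 147.02 = 1450 kg/min.
Overhead F6 = F13 − F2 = 1450 − 825.95 = 624.07 kg/min.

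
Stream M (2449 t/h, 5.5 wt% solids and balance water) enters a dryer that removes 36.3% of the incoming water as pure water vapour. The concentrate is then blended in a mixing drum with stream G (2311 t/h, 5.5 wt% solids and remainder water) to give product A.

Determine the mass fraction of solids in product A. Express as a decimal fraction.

0.067

Vapour removed = 0.363×0.945×2449 = 840.09 t/h; concentrate = 1608.9 t/h.
solids reaching the mixer = 134.69 (from concentrate) + 2311×0.055 = 261.8 t/h.
Product flow = 1608.9 + 2311 = 3919.9 t/h; solids fraction = 0.067.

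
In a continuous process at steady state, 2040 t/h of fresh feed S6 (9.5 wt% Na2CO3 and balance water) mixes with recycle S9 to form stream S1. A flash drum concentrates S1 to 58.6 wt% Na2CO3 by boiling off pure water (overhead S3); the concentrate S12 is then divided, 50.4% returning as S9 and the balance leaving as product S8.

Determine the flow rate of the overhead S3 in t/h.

1709 t/h

Overall Na2CO3 balance (none leaves overhead): Na2CO3 in fresh feed = Na2CO3 in product, i.e. 2040×0.095 = (1−0.504)·S12·0.586.
S12 = 193.8/(0.586×0.496) = 666.77 t/h.
Recycle S9 = 0.504×666.77 = 336.05 t/h.
Combined feed S1 = 2040 + 336.05 = 2376.1 t/h.
Overhead S3 = S1 − S12 = 2376.1 − 666.77 = 1709.3 t/h.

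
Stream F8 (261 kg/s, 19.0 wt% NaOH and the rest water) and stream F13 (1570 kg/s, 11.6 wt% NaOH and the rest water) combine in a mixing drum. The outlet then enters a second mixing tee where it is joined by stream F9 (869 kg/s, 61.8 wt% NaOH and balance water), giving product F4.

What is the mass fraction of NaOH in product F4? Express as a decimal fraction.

Overall, product flow = 2700 kg/s.
NaOH in = 261×0.190 + 1570×0.116 + 869×0.618 = 768.75 kg/s.
NaOH fraction in F4 = 0.285.

0.285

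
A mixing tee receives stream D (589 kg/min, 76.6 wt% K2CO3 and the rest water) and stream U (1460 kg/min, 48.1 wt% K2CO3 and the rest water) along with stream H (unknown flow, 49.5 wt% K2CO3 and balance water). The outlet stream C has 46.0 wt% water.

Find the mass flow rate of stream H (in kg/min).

1044 kg/min

Let H be the unknown flow. Total out = 2049 + H.
water balance: 895.57 + 0.505·H = 0.460·(2049 + H)
(0.505 − 0.460)·H = 0.460×2049 − 895.57 = 46.974
H = 46.974 / 0.045 = 1043.9 kg/min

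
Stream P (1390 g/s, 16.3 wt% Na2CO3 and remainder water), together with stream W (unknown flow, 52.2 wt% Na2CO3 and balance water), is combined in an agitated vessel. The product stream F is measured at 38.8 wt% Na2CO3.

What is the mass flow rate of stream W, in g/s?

Let W be the unknown flow. Total out = 1390 + W.
Na2CO3 balance: 226.57 + 0.522·W = 0.388·(1390 + W)
(0.522 − 0.388)·W = 0.388×1390 − 226.57 = 312.75
W = 312.75 / 0.134 = 2334 g/s

2334 g/s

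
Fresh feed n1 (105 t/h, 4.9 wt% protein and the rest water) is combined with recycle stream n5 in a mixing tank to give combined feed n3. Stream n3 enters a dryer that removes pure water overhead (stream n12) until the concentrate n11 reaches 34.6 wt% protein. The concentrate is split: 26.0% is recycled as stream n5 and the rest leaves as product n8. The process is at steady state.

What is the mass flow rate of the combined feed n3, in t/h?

110.2 t/h

Overall protein balance (none leaves overhead): protein in fresh feed = protein in product, i.e. 105×0.049 = (1−0.260)·n11·0.346.
n11 = 5.145/(0.346×0.740) = 20.095 t/h.
Recycle n5 = 0.260×20.095 = 5.2246 t/h.
Combined feed n3 = 105 + 5.2246 = 110.22 t/h.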